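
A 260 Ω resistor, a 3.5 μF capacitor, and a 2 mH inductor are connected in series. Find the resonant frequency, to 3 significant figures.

1.90 kHz

ω₀ = 1/√(LC) = 1/√(0.002 × 3.5e-06) = 11950 rad/s
f₀ = ω₀/(2π) = 1.90 kHz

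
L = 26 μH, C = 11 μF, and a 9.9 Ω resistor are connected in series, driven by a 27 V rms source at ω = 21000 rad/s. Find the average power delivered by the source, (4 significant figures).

64.25 W

X_L = ωL = 0.5460 Ω
X_C = 1/(ωC) = 4.329 Ω
Net reactance X = X_L − X_C = -3.783 Ω
Z = 9.900 − j3.783 Ω
|Z| = √(9.900² + 3.783²) = 10.60 Ω
∠Z = arctan(-3.783/9.900) = -20.91°
I = V/|Z| = 2.548 A
P = VI cos φ = 27 × 2.548 × cos(-20.91°) = 64.25 W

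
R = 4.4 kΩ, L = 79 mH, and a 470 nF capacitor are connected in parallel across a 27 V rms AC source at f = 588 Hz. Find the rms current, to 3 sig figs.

46.0 mA

ω = 2πf = 3695 rad/s
X_L = ωL = 292 Ω
X_C = 1/(ωC) = 576 Ω
Parallel: admittances add. Y = 1/R + 1/(jωL) + jωC
Y = (0.000227 − j0.00169) S
|Y| = 0.00171 S → |Z| = 1/|Y| = 587 Ω, ∠Z = −∠Y = 82.3°
I = V/|Z| = 27/587 = 46.0 mA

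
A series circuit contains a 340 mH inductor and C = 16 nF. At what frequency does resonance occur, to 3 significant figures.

2.16 kHz

ω₀ = 1/√(LC) = 1/√(0.34 × 1.6e-08) = 13560 rad/s
f₀ = ω₀/(2π) = 2.16 kHz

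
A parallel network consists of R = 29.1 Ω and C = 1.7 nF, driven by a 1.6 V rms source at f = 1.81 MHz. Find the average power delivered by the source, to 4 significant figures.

87.97 mW

ω = 2πf = 1.137e+07 rad/s
X_C = 1/(ωC) = 51.72 Ω
Parallel: admittances add. Y = 1/R + jωC
Y = (0.03436 + j0.01933) S
|Y| = 0.03943 S → |Z| = 1/|Y| = 25.36 Ω, ∠Z = −∠Y = -29.36°
I = V/|Z| = 63.09 mA
P = VI cos φ = 1.6 × 0.06309 × cos(-29.36°) = 87.97 mW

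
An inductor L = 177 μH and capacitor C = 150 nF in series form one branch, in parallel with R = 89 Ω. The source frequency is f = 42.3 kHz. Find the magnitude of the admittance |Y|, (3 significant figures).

46.9 mS

ω = 2πf = 265800 rad/s
X_L = ωL = 47.0 Ω
X_C = 1/(ωC) = 25.1 Ω
Branch 1: Z₁ = R = 89.0 Ω
Branch 2 (series LC): Z₂ = j(X_L − X_C) = j22.0 Ω
Parallel: Z = Z₁Z₂/(Z₁+Z₂), |Z| = 21.3 Ω, ∠Z = 76.1°
|Y| = 1/|Z| = 46.9 mS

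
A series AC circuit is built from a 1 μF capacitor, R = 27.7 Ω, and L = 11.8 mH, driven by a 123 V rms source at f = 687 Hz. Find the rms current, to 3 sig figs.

673 mA

ω = 2πf = 4317 rad/s
X_L = ωL = 50.9 Ω
X_C = 1/(ωC) = 232 Ω
Net reactance X = X_L − X_C = -181 Ω
Z = 27.7 − j181 Ω
|Z| = √(27.7² + 181²) = 183 Ω
I = V/|Z| = 123/183 = 673 mA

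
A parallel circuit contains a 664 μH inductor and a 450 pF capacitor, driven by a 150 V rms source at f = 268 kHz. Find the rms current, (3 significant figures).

ω = 2πf = 1.684e+06 rad/s
X_L = ωL = 1120 Ω
X_C = 1/(ωC) = 1320 Ω
Parallel: admittances add. Y = 1/(jωL) + jωC
Y = (0 − j0.000137) S
|Y| = 0.000137 S → |Z| = 1/|Y| = 7320 Ω, ∠Z = −∠Y = 90.0°
I = V/|Z| = 150/7320 = 20.5 mA

20.5 mA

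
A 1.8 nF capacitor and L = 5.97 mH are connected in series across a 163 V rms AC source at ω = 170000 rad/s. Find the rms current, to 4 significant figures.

72.35 mA

X_L = ωL = 1015 Ω
X_C = 1/(ωC) = 3268 Ω
Net reactance X = X_L − X_C = -2253 Ω
Z = − j2253 Ω
|Z| = √(0² + 2253²) = 2253 Ω
I = V/|Z| = 163/2253 = 72.35 mA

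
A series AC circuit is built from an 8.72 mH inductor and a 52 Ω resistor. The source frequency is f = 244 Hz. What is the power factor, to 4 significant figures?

0.9685

ω = 2πf = 1533 rad/s
X_L = ωL = 13.37 Ω
Z = 52.00 + j13.37 Ω
|Z| = √(52.00² + 13.37²) = 53.69 Ω
∠Z = arctan(13.37/52.00) = 14.42°
cos φ = cos(14.42°) = 0.9685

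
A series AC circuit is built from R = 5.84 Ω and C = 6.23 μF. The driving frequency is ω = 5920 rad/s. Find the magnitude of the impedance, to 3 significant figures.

X_C = 1/(ωC) = 27.1 Ω
Z = 5.84 − j27.1 Ω
|Z| = √(5.84² + 27.1²) = 27.7 Ω

27.7 Ω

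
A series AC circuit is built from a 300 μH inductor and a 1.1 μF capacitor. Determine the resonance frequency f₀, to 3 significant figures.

8.76 kHz

ω₀ = 1/√(LC) = 1/√(0.0003 × 1.1e-06) = 55050 rad/s
f₀ = ω₀/(2π) = 8.76 kHz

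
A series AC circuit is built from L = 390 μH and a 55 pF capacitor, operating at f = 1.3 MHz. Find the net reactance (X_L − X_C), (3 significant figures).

ω = 2πf = 8.168e+06 rad/s
X_L = ωL = 3190 Ω
X_C = 1/(ωC) = 2230 Ω
X = 3190 − 2230 = 960 Ω

960 Ω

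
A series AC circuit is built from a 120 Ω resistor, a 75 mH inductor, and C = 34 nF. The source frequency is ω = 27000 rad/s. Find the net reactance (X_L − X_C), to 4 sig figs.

935.7 Ω

X_L = ωL = 2025 Ω
X_C = 1/(ωC) = 1089 Ω
X = 2025 − 1089 = 935.7 Ω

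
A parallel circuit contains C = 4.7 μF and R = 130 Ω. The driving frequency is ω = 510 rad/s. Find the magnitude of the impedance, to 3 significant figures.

X_C = 1/(ωC) = 417 Ω
Parallel: admittances add. Y = 1/R + jωC
Y = (0.00769 + j0.00240) S
|Y| = 0.00806 S → |Z| = 1/|Y| = 124 Ω, ∠Z = −∠Y = -17.3°

124 Ω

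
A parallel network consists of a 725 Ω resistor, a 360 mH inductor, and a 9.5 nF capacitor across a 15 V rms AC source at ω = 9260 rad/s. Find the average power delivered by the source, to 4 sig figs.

X_L = ωL = 3334 Ω
X_C = 1/(ωC) = 11370 Ω
Parallel: admittances add. Y = 1/R + 1/(jωL) + jωC
Y = (0.001379 − j0.0002120) S
|Y| = 0.001396 S → |Z| = 1/|Y| = 716.6 Ω, ∠Z = −∠Y = 8.738°
I = V/|Z| = 20.93 mA
P = VI cos φ = 15 × 0.02093 × cos(8.738°) = 310.3 mW

310.3 mW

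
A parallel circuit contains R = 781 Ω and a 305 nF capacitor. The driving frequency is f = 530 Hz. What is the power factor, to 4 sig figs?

0.7834

ω = 2πf = 3330 rad/s
X_C = 1/(ωC) = 984.6 Ω
Parallel: admittances add. Y = 1/R + jωC
Y = (0.001280 + j0.001016) S
|Y| = 0.001634 S → |Z| = 1/|Y| = 611.9 Ω, ∠Z = −∠Y = -38.42°
cos φ = cos(-38.42°) = 0.7834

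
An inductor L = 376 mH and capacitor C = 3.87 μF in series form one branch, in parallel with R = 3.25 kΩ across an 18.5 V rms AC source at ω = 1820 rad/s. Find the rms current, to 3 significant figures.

X_L = ωL = 684 Ω
X_C = 1/(ωC) = 142 Ω
Branch 1: Z₁ = R = 3250 Ω
Branch 2 (series LC): Z₂ = j(X_L − X_C) = j542 Ω
Parallel: Z = Z₁Z₂/(Z₁+Z₂), |Z| = 535 Ω, ∠Z = 80.5°
I = V/|Z| = 18.5/535 = 34.6 mA

34.6 mA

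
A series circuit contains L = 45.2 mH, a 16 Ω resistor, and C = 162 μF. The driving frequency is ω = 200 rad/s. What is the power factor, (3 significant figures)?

X_L = ωL = 9.04 Ω
X_C = 1/(ωC) = 30.9 Ω
Net reactance X = X_L − X_C = -21.8 Ω
Z = 16.0 − j21.8 Ω
|Z| = √(16.0² + 21.8²) = 27.1 Ω
∠Z = arctan(-21.8/16.0) = -53.8°
cos φ = cos(-53.8°) = 0.591

0.591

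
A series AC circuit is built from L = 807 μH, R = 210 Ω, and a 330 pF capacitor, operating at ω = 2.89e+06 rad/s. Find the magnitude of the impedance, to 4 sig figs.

1301 Ω

X_L = ωL = 2332 Ω
X_C = 1/(ωC) = 1049 Ω
Net reactance X = X_L − X_C = 1284 Ω
Z = 210.0 + j1284 Ω
|Z| = √(210.0² + 1284²) = 1301 Ω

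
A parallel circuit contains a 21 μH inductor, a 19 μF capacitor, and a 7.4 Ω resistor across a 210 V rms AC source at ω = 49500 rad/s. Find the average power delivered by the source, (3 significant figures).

X_L = ωL = 1.04 Ω
X_C = 1/(ωC) = 1.06 Ω
Parallel: admittances add. Y = 1/R + 1/(jωL) + jωC
Y = (0.135 − j0.0215) S
|Y| = 0.137 S → |Z| = 1/|Y| = 7.31 Ω, ∠Z = −∠Y = 9.04°
I = V/|Z| = 28.7 A
P = VI cos φ = 210 × 28.7 × cos(9.04°) = 5.96 kW

5.96 kW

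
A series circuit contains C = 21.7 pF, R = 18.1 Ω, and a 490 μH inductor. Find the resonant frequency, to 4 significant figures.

ω₀ = 1/√(LC) = 1/√(0.00049 × 2.17e-11) = 9.698e+06 rad/s
f₀ = ω₀/(2π) = 1.543 MHz

1.543 MHz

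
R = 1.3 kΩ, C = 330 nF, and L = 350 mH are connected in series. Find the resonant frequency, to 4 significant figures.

468.3 Hz

ω₀ = 1/√(LC) = 1/√(0.35 × 3.3e-07) = 2942 rad/s
f₀ = ω₀/(2π) = 468.3 Hz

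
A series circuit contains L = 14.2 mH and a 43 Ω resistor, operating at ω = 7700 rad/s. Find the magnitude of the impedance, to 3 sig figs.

X_L = ωL = 109 Ω
Z = 43.0 + j109 Ω
|Z| = √(43.0² + 109²) = 117 Ω

117 Ω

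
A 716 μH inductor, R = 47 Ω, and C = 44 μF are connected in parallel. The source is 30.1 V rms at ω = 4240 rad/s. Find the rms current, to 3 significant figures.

4.35 A

X_L = ωL = 3.04 Ω
X_C = 1/(ωC) = 5.36 Ω
Parallel: admittances add. Y = 1/R + 1/(jωL) + jωC
Y = (0.0213 − j0.143) S
|Y| = 0.144 S → |Z| = 1/|Y| = 6.92 Ω, ∠Z = −∠Y = 81.5°
I = V/|Z| = 30.1/6.92 = 4.35 A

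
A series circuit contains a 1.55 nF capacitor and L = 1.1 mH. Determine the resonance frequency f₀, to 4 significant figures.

121.9 kHz

ω₀ = 1/√(LC) = 1/√(0.0011 × 1.55e-09) = 765800 rad/s
f₀ = ω₀/(2π) = 121.9 kHz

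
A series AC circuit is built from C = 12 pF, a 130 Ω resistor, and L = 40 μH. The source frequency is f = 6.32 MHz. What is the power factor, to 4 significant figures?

ω = 2πf = 3.971e+07 rad/s
X_L = ωL = 1588 Ω
X_C = 1/(ωC) = 2099 Ω
Net reactance X = X_L − X_C = -510.2 Ω
Z = 130.0 − j510.2 Ω
|Z| = √(130.0² + 510.2²) = 526.5 Ω
∠Z = arctan(-510.2/130.0) = -75.70°
cos φ = cos(-75.70°) = 0.2469

0.2469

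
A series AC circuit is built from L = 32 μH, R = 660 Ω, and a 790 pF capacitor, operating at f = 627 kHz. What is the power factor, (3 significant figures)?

ω = 2πf = 3.94e+06 rad/s
X_L = ωL = 126 Ω
X_C = 1/(ωC) = 321 Ω
Net reactance X = X_L − X_C = -195 Ω
Z = 660 − j195 Ω
|Z| = √(660² + 195²) = 688 Ω
∠Z = arctan(-195/660) = -16.5°
cos φ = cos(-16.5°) = 0.959

0.959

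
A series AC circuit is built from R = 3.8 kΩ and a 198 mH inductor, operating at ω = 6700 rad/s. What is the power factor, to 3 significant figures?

0.944

X_L = ωL = 1330 Ω
Z = 3800 + j1330 Ω
|Z| = √(3800² + 1330²) = 4020 Ω
∠Z = arctan(1330/3800) = 19.2°
cos φ = cos(19.2°) = 0.944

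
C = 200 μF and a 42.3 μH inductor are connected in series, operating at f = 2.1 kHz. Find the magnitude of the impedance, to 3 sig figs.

ω = 2πf = 13190 rad/s
X_L = ωL = 0.558 Ω
X_C = 1/(ωC) = 0.379 Ω
Net reactance X = X_L − X_C = 0.179 Ω
Z = j0.179 Ω
|Z| = √(0² + 0.179²) = 0.179 Ω

0.179 Ω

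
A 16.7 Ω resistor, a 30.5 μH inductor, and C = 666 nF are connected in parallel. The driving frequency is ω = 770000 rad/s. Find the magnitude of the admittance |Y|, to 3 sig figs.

X_L = ωL = 23.5 Ω
X_C = 1/(ωC) = 1.95 Ω
Parallel: admittances add. Y = 1/R + 1/(jωL) + jωC
Y = (0.0599 + j0.470) S
|Y| = 0.474 S → |Z| = 1/|Y| = 2.11 Ω, ∠Z = −∠Y = -82.7°

474 mS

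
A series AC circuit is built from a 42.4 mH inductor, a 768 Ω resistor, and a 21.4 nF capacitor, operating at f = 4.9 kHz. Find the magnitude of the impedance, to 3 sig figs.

ω = 2πf = 30790 rad/s
X_L = ωL = 1310 Ω
X_C = 1/(ωC) = 1520 Ω
Net reactance X = X_L − X_C = -212 Ω
Z = 768 − j212 Ω
|Z| = √(768² + 212²) = 797 Ω

797 Ω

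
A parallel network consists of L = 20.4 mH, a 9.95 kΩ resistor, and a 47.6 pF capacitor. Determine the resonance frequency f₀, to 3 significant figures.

ω₀ = 1/√(LC) = 1/√(0.0204 × 4.76e-11) = 1.015e+06 rad/s
f₀ = ω₀/(2π) = 162 kHz

162 kHz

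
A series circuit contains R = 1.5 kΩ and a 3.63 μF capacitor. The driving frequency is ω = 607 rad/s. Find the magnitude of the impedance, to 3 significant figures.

X_C = 1/(ωC) = 454 Ω
Z = 1500 − j454 Ω
|Z| = √(1500² + 454²) = 1570 Ω

1570 Ω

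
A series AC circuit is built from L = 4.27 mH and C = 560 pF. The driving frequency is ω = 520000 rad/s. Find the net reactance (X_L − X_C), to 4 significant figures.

X_L = ωL = 2220 Ω
X_C = 1/(ωC) = 3434 Ω
X = 2220 − 3434 = -1214 Ω

-1214 Ω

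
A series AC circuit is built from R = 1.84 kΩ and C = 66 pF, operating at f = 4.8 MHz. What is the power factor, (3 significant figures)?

ω = 2πf = 3.016e+07 rad/s
X_C = 1/(ωC) = 502 Ω
Z = 1840 − j502 Ω
|Z| = √(1840² + 502²) = 1910 Ω
∠Z = arctan(-502/1840) = -15.3°
cos φ = cos(-15.3°) = 0.965

0.965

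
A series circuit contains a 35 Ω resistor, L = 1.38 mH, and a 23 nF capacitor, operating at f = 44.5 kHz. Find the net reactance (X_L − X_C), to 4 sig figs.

ω = 2πf = 279600 rad/s
X_L = ωL = 385.9 Ω
X_C = 1/(ωC) = 155.5 Ω
X = 385.9 − 155.5 = 230.3 Ω

230.3 Ω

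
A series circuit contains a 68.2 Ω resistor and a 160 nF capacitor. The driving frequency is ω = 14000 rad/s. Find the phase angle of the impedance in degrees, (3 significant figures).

X_C = 1/(ωC) = 446 Ω
Z = 68.2 − j446 Ω
|Z| = √(68.2² + 446²) = 452 Ω
∠Z = arctan(-446/68.2) = -81.3°

-81.3°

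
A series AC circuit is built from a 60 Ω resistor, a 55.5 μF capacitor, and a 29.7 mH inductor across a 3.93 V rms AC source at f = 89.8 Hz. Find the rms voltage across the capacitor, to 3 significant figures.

ω = 2πf = 564.2 rad/s
X_L = ωL = 16.8 Ω
X_C = 1/(ωC) = 31.9 Ω
Net reactance X = X_L − X_C = -15.2 Ω
Z = 60.0 − j15.2 Ω
|Z| = √(60.0² + 15.2²) = 61.9 Ω
I = V/|Z| = 63.5 mA
V_C = I·|Z_C| = 0.0635 × 31.9 = 2.03 V

2.03 V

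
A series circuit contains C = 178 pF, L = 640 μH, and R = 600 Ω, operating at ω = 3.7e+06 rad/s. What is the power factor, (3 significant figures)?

X_L = ωL = 2370 Ω
X_C = 1/(ωC) = 1520 Ω
Net reactance X = X_L − X_C = 850 Ω
Z = 600 + j850 Ω
|Z| = √(600² + 850²) = 1040 Ω
∠Z = arctan(850/600) = 54.8°
cos φ = cos(54.8°) = 0.577

0.577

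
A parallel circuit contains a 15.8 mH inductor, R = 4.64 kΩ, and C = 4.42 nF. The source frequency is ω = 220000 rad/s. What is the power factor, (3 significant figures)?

X_L = ωL = 3480 Ω
X_C = 1/(ωC) = 1030 Ω
Parallel: admittances add. Y = 1/R + 1/(jωL) + jωC
Y = (0.000216 + j0.000685) S
|Y| = 0.000718 S → |Z| = 1/|Y| = 1390 Ω, ∠Z = −∠Y = -72.5°
cos φ = cos(-72.5°) = 0.300

0.300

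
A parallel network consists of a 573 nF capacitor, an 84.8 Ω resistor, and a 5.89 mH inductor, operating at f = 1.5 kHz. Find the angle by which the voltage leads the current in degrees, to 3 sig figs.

46.9°

ω = 2πf = 9425 rad/s
X_L = ωL = 55.5 Ω
X_C = 1/(ωC) = 185 Ω
Parallel: admittances add. Y = 1/R + 1/(jωL) + jωC
Y = (0.0118 − j0.0126) S
|Y| = 0.0173 S → |Z| = 1/|Y| = 57.9 Ω, ∠Z = −∠Y = 46.9°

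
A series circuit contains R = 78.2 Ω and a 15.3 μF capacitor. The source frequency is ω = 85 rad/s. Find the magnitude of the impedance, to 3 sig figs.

773 Ω

X_C = 1/(ωC) = 769 Ω
Z = 78.2 − j769 Ω
|Z| = √(78.2² + 769²) = 773 Ω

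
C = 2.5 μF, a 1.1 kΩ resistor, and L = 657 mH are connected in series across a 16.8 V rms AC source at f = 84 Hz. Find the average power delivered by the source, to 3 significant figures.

225 mW

ω = 2πf = 527.8 rad/s
X_L = ωL = 347 Ω
X_C = 1/(ωC) = 758 Ω
Net reactance X = X_L − X_C = -411 Ω
Z = 1100 − j411 Ω
|Z| = √(1100² + 411²) = 1170 Ω
∠Z = arctan(-411/1100) = -20.5°
I = V/|Z| = 14.3 mA
P = VI cos φ = 16.8 × 0.0143 × cos(-20.5°) = 225 mW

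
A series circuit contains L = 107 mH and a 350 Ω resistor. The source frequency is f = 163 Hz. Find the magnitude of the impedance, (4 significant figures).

366.8 Ω

ω = 2πf = 1024 rad/s
X_L = ωL = 109.6 Ω
Z = 350.0 + j109.6 Ω
|Z| = √(350.0² + 109.6²) = 366.8 Ω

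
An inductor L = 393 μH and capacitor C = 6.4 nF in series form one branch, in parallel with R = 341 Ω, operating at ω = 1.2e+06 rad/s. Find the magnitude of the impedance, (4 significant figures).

241.3 Ω

X_L = ωL = 471.6 Ω
X_C = 1/(ωC) = 130.2 Ω
Branch 1: Z₁ = R = 341.0 Ω
Branch 2 (series LC): Z₂ = j(X_L − X_C) = j341.4 Ω
Parallel: Z = Z₁Z₂/(Z₁+Z₂), |Z| = 241.3 Ω, ∠Z = 44.97°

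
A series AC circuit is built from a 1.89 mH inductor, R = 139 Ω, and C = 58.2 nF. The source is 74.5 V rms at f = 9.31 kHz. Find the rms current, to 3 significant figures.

ω = 2πf = 58500 rad/s
X_L = ωL = 111 Ω
X_C = 1/(ωC) = 294 Ω
Net reactance X = X_L − X_C = -183 Ω
Z = 139 − j183 Ω
|Z| = √(139² + 183²) = 230 Ω
I = V/|Z| = 74.5/230 = 324 mA

324 mA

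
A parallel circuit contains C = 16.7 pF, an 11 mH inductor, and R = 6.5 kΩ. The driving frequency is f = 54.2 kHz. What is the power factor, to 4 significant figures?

ω = 2πf = 340500 rad/s
X_L = ωL = 3746 Ω
X_C = 1/(ωC) = 175800 Ω
Parallel: admittances add. Y = 1/R + 1/(jωL) + jωC
Y = (0.0001538 − j0.0002613) S
|Y| = 0.0003032 S → |Z| = 1/|Y| = 3298 Ω, ∠Z = −∠Y = 59.51°
cos φ = cos(59.51°) = 0.5074

0.5074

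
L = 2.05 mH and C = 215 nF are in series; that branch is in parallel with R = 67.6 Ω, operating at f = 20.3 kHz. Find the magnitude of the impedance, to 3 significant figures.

ω = 2πf = 127500 rad/s
X_L = ωL = 261 Ω
X_C = 1/(ωC) = 36.5 Ω
Branch 1: Z₁ = R = 67.6 Ω
Branch 2 (series LC): Z₂ = j(X_L − X_C) = j225 Ω
Parallel: Z = Z₁Z₂/(Z₁+Z₂), |Z| = 64.7 Ω, ∠Z = 16.7°

64.7 Ω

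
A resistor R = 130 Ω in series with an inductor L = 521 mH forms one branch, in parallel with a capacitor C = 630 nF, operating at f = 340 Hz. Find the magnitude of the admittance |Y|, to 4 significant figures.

ω = 2πf = 2136 rad/s
X_L = ωL = 1113 Ω
X_C = 1/(ωC) = 743.0 Ω
Branch 1 (R+jX_L): Z₁ = 130.0 + j1113 Ω, |Z₁| = 1121 Ω
Branch 2 (−jX_C): Z₂ = −j743.0 Ω
Parallel: Z = Z₁Z₂/(Z₁+Z₂), |Z| = 2123 Ω, ∠Z = -77.30°
|Y| = 1/|Z| = 471.0 μS

471.0 μS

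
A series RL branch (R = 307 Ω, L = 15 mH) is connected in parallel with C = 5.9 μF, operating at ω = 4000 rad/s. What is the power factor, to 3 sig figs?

0.135

X_L = ωL = 60.0 Ω
X_C = 1/(ωC) = 42.4 Ω
Branch 1 (R+jX_L): Z₁ = 307 + j60.0 Ω, |Z₁| = 313 Ω
Branch 2 (−jX_C): Z₂ = −j42.4 Ω
Parallel: Z = Z₁Z₂/(Z₁+Z₂), |Z| = 43.1 Ω, ∠Z = -82.2°
cos φ = cos(-82.2°) = 0.135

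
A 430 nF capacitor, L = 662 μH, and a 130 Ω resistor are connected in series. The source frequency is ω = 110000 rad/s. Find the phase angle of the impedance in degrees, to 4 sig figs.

21.68°

X_L = ωL = 72.82 Ω
X_C = 1/(ωC) = 21.14 Ω
Net reactance X = X_L − X_C = 51.68 Ω
Z = 130.0 + j51.68 Ω
|Z| = √(130.0² + 51.68²) = 139.9 Ω
∠Z = arctan(51.68/130.0) = 21.68°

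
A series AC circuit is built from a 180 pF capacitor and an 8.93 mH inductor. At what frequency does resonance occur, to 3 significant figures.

ω₀ = 1/√(LC) = 1/√(0.00893 × 1.8e-10) = 788700 rad/s
f₀ = ω₀/(2π) = 126 kHz

126 kHz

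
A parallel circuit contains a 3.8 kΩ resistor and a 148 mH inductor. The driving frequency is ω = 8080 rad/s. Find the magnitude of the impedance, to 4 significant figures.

X_L = ωL = 1196 Ω
Parallel: admittances add. Y = 1/R + 1/(jωL)
Y = (0.0002632 − j0.0008362) S
|Y| = 0.0008767 S → |Z| = 1/|Y| = 1141 Ω, ∠Z = −∠Y = 72.53°

1141 Ω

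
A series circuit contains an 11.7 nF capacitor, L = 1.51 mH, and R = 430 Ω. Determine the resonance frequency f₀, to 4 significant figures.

ω₀ = 1/√(LC) = 1/√(0.00151 × 1.17e-08) = 237900 rad/s
f₀ = ω₀/(2π) = 37.87 kHz

37.87 kHz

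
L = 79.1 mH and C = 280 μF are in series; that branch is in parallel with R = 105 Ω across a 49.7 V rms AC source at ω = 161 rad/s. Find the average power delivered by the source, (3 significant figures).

X_L = ωL = 12.7 Ω
X_C = 1/(ωC) = 22.2 Ω
Branch 1: Z₁ = R = 105 Ω
Branch 2 (series LC): Z₂ = j(X_L − X_C) = −j9.45 Ω
Parallel: Z = Z₁Z₂/(Z₁+Z₂), |Z| = 9.41 Ω, ∠Z = -84.9°
I = V/|Z| = 5.28 A
P = VI cos φ = 49.7 × 5.28 × cos(-84.9°) = 23.5 W

23.5 W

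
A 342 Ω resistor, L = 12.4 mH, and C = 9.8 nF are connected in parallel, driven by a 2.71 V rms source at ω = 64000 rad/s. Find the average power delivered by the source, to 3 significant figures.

21.5 mW

X_L = ωL = 794 Ω
X_C = 1/(ωC) = 1590 Ω
Parallel: admittances add. Y = 1/R + 1/(jωL) + jωC
Y = (0.00292 − j0.000633) S
|Y| = 0.00299 S → |Z| = 1/|Y| = 334 Ω, ∠Z = −∠Y = 12.2°
I = V/|Z| = 8.11 mA
P = VI cos φ = 2.71 × 0.00811 × cos(12.2°) = 21.5 mW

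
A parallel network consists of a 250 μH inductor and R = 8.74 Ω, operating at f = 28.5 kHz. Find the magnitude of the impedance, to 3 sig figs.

ω = 2πf = 179100 rad/s
X_L = ωL = 44.8 Ω
Parallel: admittances add. Y = 1/R + 1/(jωL)
Y = (0.114 − j0.0223) S
|Y| = 0.117 S → |Z| = 1/|Y| = 8.58 Ω, ∠Z = −∠Y = 11.0°

8.58 Ω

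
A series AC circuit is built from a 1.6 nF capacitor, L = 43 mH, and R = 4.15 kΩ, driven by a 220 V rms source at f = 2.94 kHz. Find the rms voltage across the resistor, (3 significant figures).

ω = 2πf = 18470 rad/s
X_L = ωL = 794 Ω
X_C = 1/(ωC) = 33800 Ω
Net reactance X = X_L − X_C = -33000 Ω
Z = 4150 − j33000 Ω
|Z| = √(4150² + 33000²) = 33300 Ω
I = V/|Z| = 6.61 mA
V_R = I·|Z_R| = 0.00661 × 4150 = 27.4 V

27.4 V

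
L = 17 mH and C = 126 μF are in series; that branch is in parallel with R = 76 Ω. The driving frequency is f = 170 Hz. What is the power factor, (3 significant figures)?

ω = 2πf = 1068 rad/s
X_L = ωL = 18.2 Ω
X_C = 1/(ωC) = 7.43 Ω
Branch 1: Z₁ = R = 76.0 Ω
Branch 2 (series LC): Z₂ = j(X_L − X_C) = j10.7 Ω
Parallel: Z = Z₁Z₂/(Z₁+Z₂), |Z| = 10.6 Ω, ∠Z = 82.0°
cos φ = cos(82.0°) = 0.140

0.140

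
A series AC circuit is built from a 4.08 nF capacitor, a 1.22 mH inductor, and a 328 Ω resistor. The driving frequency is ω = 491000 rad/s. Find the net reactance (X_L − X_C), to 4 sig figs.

99.84 Ω

X_L = ωL = 599.0 Ω
X_C = 1/(ωC) = 499.2 Ω
X = 599.0 − 499.2 = 99.84 Ω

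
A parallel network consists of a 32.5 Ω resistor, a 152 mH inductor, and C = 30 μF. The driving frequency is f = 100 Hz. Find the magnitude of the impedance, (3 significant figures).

ω = 2πf = 628.3 rad/s
X_L = ωL = 95.5 Ω
X_C = 1/(ωC) = 53.1 Ω
Parallel: admittances add. Y = 1/R + 1/(jωL) + jωC
Y = (0.0308 + j0.00838) S
|Y| = 0.0319 S → |Z| = 1/|Y| = 31.4 Ω, ∠Z = −∠Y = -15.2°

31.4 Ω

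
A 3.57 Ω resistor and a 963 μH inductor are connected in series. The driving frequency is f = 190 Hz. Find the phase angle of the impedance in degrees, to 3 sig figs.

ω = 2πf = 1194 rad/s
X_L = ωL = 1.15 Ω
Z = 3.57 + j1.15 Ω
|Z| = √(3.57² + 1.15²) = 3.75 Ω
∠Z = arctan(1.15/3.57) = 17.8°

17.8°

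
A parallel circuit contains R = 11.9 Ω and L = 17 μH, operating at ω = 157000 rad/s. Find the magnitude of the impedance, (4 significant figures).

X_L = ωL = 2.669 Ω
Parallel: admittances add. Y = 1/R + 1/(jωL)
Y = (0.08403 − j0.3747) S
|Y| = 0.3840 S → |Z| = 1/|Y| = 2.604 Ω, ∠Z = −∠Y = 77.36°

2.604 Ω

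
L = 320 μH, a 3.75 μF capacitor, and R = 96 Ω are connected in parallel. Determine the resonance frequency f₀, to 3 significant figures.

4.59 kHz

ω₀ = 1/√(LC) = 1/√(0.00032 × 3.75e-06) = 28870 rad/s
f₀ = ω₀/(2π) = 4.59 kHz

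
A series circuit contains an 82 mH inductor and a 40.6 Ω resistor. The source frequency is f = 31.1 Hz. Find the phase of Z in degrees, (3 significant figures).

21.5°

ω = 2πf = 195.4 rad/s
X_L = ωL = 16.0 Ω
Z = 40.6 + j16.0 Ω
|Z| = √(40.6² + 16.0²) = 43.6 Ω
∠Z = arctan(16.0/40.6) = 21.5°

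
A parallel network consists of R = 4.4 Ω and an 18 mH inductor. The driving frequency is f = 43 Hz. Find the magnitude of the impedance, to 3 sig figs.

ω = 2πf = 270.2 rad/s
X_L = ωL = 4.86 Ω
Parallel: admittances add. Y = 1/R + 1/(jωL)
Y = (0.227 − j0.206) S
|Y| = 0.306 S → |Z| = 1/|Y| = 3.26 Ω, ∠Z = −∠Y = 42.1°

3.26 Ω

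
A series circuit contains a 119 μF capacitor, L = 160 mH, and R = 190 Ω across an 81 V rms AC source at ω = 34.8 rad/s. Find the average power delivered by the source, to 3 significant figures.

X_L = ωL = 5.57 Ω
X_C = 1/(ωC) = 241 Ω
Net reactance X = X_L − X_C = -236 Ω
Z = 190 − j236 Ω
|Z| = √(190² + 236²) = 303 Ω
∠Z = arctan(-236/190) = -51.2°
I = V/|Z| = 267 mA
P = VI cos φ = 81 × 0.267 × cos(-51.2°) = 13.6 W

13.6 W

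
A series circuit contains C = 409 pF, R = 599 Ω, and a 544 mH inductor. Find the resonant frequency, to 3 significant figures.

10.7 kHz

ω₀ = 1/√(LC) = 1/√(0.544 × 4.09e-10) = 67040 rad/s
f₀ = ω₀/(2π) = 10.7 kHz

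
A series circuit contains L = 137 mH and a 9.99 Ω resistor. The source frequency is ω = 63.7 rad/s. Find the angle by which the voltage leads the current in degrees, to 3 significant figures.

41.1°

X_L = ωL = 8.73 Ω
Z = 9.99 + j8.73 Ω
|Z| = √(9.99² + 8.73²) = 13.3 Ω
∠Z = arctan(8.73/9.99) = 41.1°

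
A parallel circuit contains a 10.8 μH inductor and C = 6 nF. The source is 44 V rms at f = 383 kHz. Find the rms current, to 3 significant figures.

ω = 2πf = 2.406e+06 rad/s
X_L = ωL = 26.0 Ω
X_C = 1/(ωC) = 69.3 Ω
Parallel: admittances add. Y = 1/(jωL) + jωC
Y = (0 − j0.0240) S
|Y| = 0.0240 S → |Z| = 1/|Y| = 41.6 Ω, ∠Z = −∠Y = 90.0°
I = V/|Z| = 44/41.6 = 1.06 A

1.06 A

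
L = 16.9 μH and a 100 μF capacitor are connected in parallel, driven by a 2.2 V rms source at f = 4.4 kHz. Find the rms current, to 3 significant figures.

ω = 2πf = 27650 rad/s
X_L = ωL = 0.467 Ω
X_C = 1/(ωC) = 0.362 Ω
Parallel: admittances add. Y = 1/(jωL) + jωC
Y = (0 + j0.624) S
|Y| = 0.624 S → |Z| = 1/|Y| = 1.60 Ω, ∠Z = −∠Y = -90.0°
I = V/|Z| = 2.2/1.60 = 1.37 A

1.37 A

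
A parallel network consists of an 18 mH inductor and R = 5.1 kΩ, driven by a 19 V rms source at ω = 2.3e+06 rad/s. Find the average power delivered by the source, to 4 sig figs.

70.78 mW

X_L = ωL = 41400 Ω
Parallel: admittances add. Y = 1/R + 1/(jωL)
Y = (0.0001961 − j2.415e-05) S
|Y| = 0.0001976 S → |Z| = 1/|Y| = 5062 Ω, ∠Z = −∠Y = 7.023°
I = V/|Z| = 3.754 mA
P = VI cos φ = 19 × 0.003754 × cos(7.023°) = 70.78 mW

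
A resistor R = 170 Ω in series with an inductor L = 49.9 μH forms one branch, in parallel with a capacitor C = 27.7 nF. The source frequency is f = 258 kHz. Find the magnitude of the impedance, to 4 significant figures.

23.32 Ω

ω = 2πf = 1.621e+06 rad/s
X_L = ωL = 80.89 Ω
X_C = 1/(ωC) = 22.27 Ω
Branch 1 (R+jX_L): Z₁ = 170.0 + j80.89 Ω, |Z₁| = 188.3 Ω
Branch 2 (−jX_C): Z₂ = −j22.27 Ω
Parallel: Z = Z₁Z₂/(Z₁+Z₂), |Z| = 23.32 Ω, ∠Z = -83.58°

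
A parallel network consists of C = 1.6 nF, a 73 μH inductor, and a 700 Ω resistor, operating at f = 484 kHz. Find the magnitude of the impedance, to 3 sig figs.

679 Ω

ω = 2πf = 3.041e+06 rad/s
X_L = ωL = 222 Ω
X_C = 1/(ωC) = 206 Ω
Parallel: admittances add. Y = 1/R + 1/(jωL) + jωC
Y = (0.00143 + j0.000361) S
|Y| = 0.00147 S → |Z| = 1/|Y| = 679 Ω, ∠Z = −∠Y = -14.2°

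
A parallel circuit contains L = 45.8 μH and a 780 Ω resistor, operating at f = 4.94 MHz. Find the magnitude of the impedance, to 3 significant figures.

684 Ω

ω = 2πf = 3.104e+07 rad/s
X_L = ωL = 1420 Ω
Parallel: admittances add. Y = 1/R + 1/(jωL)
Y = (0.00128 − j0.000703) S
|Y| = 0.00146 S → |Z| = 1/|Y| = 684 Ω, ∠Z = −∠Y = 28.8°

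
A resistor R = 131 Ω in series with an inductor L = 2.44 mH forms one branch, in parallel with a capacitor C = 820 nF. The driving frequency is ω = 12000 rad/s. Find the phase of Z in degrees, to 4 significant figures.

X_L = ωL = 29.28 Ω
X_C = 1/(ωC) = 101.6 Ω
Branch 1 (R+jX_L): Z₁ = 131.0 + j29.28 Ω, |Z₁| = 134.2 Ω
Branch 2 (−jX_C): Z₂ = −j101.6 Ω
Parallel: Z = Z₁Z₂/(Z₁+Z₂), |Z| = 91.16 Ω, ∠Z = -48.49°

-48.49°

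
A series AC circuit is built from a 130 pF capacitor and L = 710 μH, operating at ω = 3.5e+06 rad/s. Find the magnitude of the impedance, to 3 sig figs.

X_L = ωL = 2480 Ω
X_C = 1/(ωC) = 2200 Ω
Net reactance X = X_L − X_C = 287 Ω
Z = j287 Ω
|Z| = √(0² + 287²) = 287 Ω

287 Ω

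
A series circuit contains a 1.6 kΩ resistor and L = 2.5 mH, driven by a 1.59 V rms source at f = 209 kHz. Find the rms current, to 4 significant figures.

435.4 μA

ω = 2πf = 1.313e+06 rad/s
X_L = ωL = 3283 Ω
Z = 1600 + j3283 Ω
|Z| = √(1600² + 3283²) = 3652 Ω
I = V/|Z| = 1.59/3652 = 435.4 μA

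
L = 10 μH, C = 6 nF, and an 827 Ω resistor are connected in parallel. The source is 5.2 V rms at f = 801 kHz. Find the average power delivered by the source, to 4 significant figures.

ω = 2πf = 5.033e+06 rad/s
X_L = ωL = 50.33 Ω
X_C = 1/(ωC) = 33.12 Ω
Parallel: admittances add. Y = 1/R + 1/(jωL) + jωC
Y = (0.001209 + j0.01033) S
|Y| = 0.01040 S → |Z| = 1/|Y| = 96.17 Ω, ∠Z = −∠Y = -83.32°
I = V/|Z| = 54.07 mA
P = VI cos φ = 5.2 × 0.05407 × cos(-83.32°) = 32.70 mW

32.70 mW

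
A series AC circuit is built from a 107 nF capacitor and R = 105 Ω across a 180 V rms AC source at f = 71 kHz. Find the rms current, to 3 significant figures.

ω = 2πf = 446100 rad/s
X_C = 1/(ωC) = 20.9 Ω
Z = 105 − j20.9 Ω
|Z| = √(105² + 20.9²) = 107 Ω
I = V/|Z| = 180/107 = 1.68 A

1.68 A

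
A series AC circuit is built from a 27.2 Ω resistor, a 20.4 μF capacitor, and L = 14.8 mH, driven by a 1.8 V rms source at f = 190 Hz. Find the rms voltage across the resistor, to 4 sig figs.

ω = 2πf = 1194 rad/s
X_L = ωL = 17.67 Ω
X_C = 1/(ωC) = 41.06 Ω
Net reactance X = X_L − X_C = -23.39 Ω
Z = 27.20 − j23.39 Ω
|Z| = √(27.20² + 23.39²) = 35.88 Ω
I = V/|Z| = 50.17 mA
V_R = I·|Z_R| = 0.05017 × 27.20 = 1.365 V

1.365 V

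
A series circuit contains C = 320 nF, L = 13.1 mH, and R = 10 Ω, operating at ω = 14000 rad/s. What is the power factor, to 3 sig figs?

X_L = ωL = 183 Ω
X_C = 1/(ωC) = 223 Ω
Net reactance X = X_L − X_C = -39.8 Ω
Z = 10.0 − j39.8 Ω
|Z| = √(10.0² + 39.8²) = 41.1 Ω
∠Z = arctan(-39.8/10.0) = -75.9°
cos φ = cos(-75.9°) = 0.244

0.244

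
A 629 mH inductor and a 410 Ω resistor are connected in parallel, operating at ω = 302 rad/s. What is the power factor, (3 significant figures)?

0.420

X_L = ωL = 190 Ω
Parallel: admittances add. Y = 1/R + 1/(jωL)
Y = (0.00244 − j0.00526) S
|Y| = 0.00580 S → |Z| = 1/|Y| = 172 Ω, ∠Z = −∠Y = 65.1°
cos φ = cos(65.1°) = 0.420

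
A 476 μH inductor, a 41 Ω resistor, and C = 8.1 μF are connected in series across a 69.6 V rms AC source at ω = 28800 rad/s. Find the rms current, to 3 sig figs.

X_L = ωL = 13.7 Ω
X_C = 1/(ωC) = 4.29 Ω
Net reactance X = X_L − X_C = 9.42 Ω
Z = 41.0 + j9.42 Ω
|Z| = √(41.0² + 9.42²) = 42.1 Ω
I = V/|Z| = 69.6/42.1 = 1.65 A

1.65 A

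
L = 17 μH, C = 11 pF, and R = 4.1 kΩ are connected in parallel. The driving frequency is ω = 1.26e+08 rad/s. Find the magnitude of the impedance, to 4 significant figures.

1052 Ω

X_L = ωL = 2142 Ω
X_C = 1/(ωC) = 721.5 Ω
Parallel: admittances add. Y = 1/R + 1/(jωL) + jωC
Y = (0.0002439 + j0.0009191) S
|Y| = 0.0009510 S → |Z| = 1/|Y| = 1052 Ω, ∠Z = −∠Y = -75.14°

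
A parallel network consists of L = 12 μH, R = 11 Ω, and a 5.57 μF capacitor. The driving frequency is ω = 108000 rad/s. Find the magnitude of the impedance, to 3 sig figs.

5.19 Ω

X_L = ωL = 1.30 Ω
X_C = 1/(ωC) = 1.66 Ω
Parallel: admittances add. Y = 1/R + 1/(jωL) + jωC
Y = (0.0909 − j0.170) S
|Y| = 0.193 S → |Z| = 1/|Y| = 5.19 Ω, ∠Z = −∠Y = 61.9°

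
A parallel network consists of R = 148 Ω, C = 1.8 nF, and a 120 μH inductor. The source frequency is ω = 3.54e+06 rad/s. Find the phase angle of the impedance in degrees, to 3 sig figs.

-30.7°

X_L = ωL = 425 Ω
X_C = 1/(ωC) = 157 Ω
Parallel: admittances add. Y = 1/R + 1/(jωL) + jωC
Y = (0.00676 + j0.00402) S
|Y| = 0.00786 S → |Z| = 1/|Y| = 127 Ω, ∠Z = −∠Y = -30.7°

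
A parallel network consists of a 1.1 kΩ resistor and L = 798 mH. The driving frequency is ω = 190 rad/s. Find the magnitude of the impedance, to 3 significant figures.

150 Ω

X_L = ωL = 152 Ω
Parallel: admittances add. Y = 1/R + 1/(jωL)
Y = (0.000909 − j0.00660) S
|Y| = 0.00666 S → |Z| = 1/|Y| = 150 Ω, ∠Z = −∠Y = 82.2°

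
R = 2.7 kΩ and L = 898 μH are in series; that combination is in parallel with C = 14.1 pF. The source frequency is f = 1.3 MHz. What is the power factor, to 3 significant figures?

0.994

ω = 2πf = 8.168e+06 rad/s
X_L = ωL = 7330 Ω
X_C = 1/(ωC) = 8680 Ω
Branch 1 (R+jX_L): Z₁ = 2700 + j7330 Ω, |Z₁| = 7820 Ω
Branch 2 (−jX_C): Z₂ = −j8680 Ω
Parallel: Z = Z₁Z₂/(Z₁+Z₂), |Z| = 22500 Ω, ∠Z = 6.32°
cos φ = cos(6.32°) = 0.994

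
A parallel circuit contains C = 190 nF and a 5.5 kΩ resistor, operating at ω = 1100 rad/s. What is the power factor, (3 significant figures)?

0.656

X_C = 1/(ωC) = 4780 Ω
Parallel: admittances add. Y = 1/R + jωC
Y = (0.000182 + j0.000209) S
|Y| = 0.000277 S → |Z| = 1/|Y| = 3610 Ω, ∠Z = −∠Y = -49.0°
cos φ = cos(-49.0°) = 0.656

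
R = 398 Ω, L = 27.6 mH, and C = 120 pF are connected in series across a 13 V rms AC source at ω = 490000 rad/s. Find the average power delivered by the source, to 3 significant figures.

X_L = ωL = 13500 Ω
X_C = 1/(ωC) = 17000 Ω
Net reactance X = X_L − X_C = -3480 Ω
Z = 398 − j3480 Ω
|Z| = √(398² + 3480²) = 3510 Ω
∠Z = arctan(-3480/398) = -83.5°
I = V/|Z| = 3.71 mA
P = VI cos φ = 13 × 0.00371 × cos(-83.5°) = 5.47 mW

5.47 mW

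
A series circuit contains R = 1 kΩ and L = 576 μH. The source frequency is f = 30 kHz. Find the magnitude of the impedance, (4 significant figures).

1006 Ω

ω = 2πf = 188500 rad/s
X_L = ωL = 108.6 Ω
Z = 1000 + j108.6 Ω
|Z| = √(1000² + 108.6²) = 1006 Ω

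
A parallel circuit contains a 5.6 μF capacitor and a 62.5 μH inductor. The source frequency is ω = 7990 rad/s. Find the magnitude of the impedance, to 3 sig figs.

0.511 Ω

X_L = ωL = 0.499 Ω
X_C = 1/(ωC) = 22.3 Ω
Parallel: admittances add. Y = 1/(jωL) + jωC
Y = (0 − j1.96) S
|Y| = 1.96 S → |Z| = 1/|Y| = 0.511 Ω, ∠Z = −∠Y = 90.0°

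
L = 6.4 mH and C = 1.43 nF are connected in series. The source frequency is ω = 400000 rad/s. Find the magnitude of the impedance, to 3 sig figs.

812 Ω

X_L = ωL = 2560 Ω
X_C = 1/(ωC) = 1750 Ω
Net reactance X = X_L − X_C = 812 Ω
Z = j812 Ω
|Z| = √(0² + 812²) = 812 Ω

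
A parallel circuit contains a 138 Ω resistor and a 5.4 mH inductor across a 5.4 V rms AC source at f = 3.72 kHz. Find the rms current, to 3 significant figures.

58.0 mA

ω = 2πf = 23370 rad/s
X_L = ωL = 126 Ω
Parallel: admittances add. Y = 1/R + 1/(jωL)
Y = (0.00725 − j0.00792) S
|Y| = 0.0107 S → |Z| = 1/|Y| = 93.1 Ω, ∠Z = −∠Y = 47.6°
I = V/|Z| = 5.4/93.1 = 58.0 mA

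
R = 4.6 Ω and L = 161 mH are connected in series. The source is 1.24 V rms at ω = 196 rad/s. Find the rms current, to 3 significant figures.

X_L = ωL = 31.6 Ω
Z = 4.60 + j31.6 Ω
|Z| = √(4.60² + 31.6²) = 31.9 Ω
I = V/|Z| = 1.24/31.9 = 38.9 mA

38.9 mA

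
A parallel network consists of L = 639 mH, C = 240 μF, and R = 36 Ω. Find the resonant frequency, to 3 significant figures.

12.9 Hz

ω₀ = 1/√(LC) = 1/√(0.639 × 0.00024) = 80.75 rad/s
f₀ = ω₀/(2π) = 12.9 Hz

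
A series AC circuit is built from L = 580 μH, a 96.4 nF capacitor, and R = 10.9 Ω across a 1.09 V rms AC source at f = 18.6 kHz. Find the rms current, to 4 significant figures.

ω = 2πf = 116900 rad/s
X_L = ωL = 67.78 Ω
X_C = 1/(ωC) = 88.76 Ω
Net reactance X = X_L − X_C = -20.98 Ω
Z = 10.90 − j20.98 Ω
|Z| = √(10.90² + 20.98²) = 23.64 Ω
I = V/|Z| = 1.09/23.64 = 46.10 mA

46.10 mA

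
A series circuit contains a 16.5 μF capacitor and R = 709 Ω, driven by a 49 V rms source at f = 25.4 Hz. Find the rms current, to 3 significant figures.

60.9 mA

ω = 2πf = 159.6 rad/s
X_C = 1/(ωC) = 380 Ω
Z = 709 − j380 Ω
|Z| = √(709² + 380²) = 804 Ω
I = V/|Z| = 49/804 = 60.9 mA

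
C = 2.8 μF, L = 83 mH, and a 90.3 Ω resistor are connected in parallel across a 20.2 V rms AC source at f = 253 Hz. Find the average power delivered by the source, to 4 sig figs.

4.519 W

ω = 2πf = 1590 rad/s
X_L = ωL = 131.9 Ω
X_C = 1/(ωC) = 224.7 Ω
Parallel: admittances add. Y = 1/R + 1/(jωL) + jωC
Y = (0.01107 − j0.003128) S
|Y| = 0.01151 S → |Z| = 1/|Y| = 86.90 Ω, ∠Z = −∠Y = 15.77°
I = V/|Z| = 232.5 mA
P = VI cos φ = 20.2 × 0.2325 × cos(15.77°) = 4.519 W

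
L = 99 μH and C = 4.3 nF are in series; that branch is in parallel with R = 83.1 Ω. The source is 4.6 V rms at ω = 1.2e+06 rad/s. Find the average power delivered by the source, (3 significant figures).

255 mW

X_L = ωL = 119 Ω
X_C = 1/(ωC) = 194 Ω
Branch 1: Z₁ = R = 83.1 Ω
Branch 2 (series LC): Z₂ = j(X_L − X_C) = −j75.0 Ω
Parallel: Z = Z₁Z₂/(Z₁+Z₂), |Z| = 55.7 Ω, ∠Z = -47.9°
I = V/|Z| = 82.6 mA
P = VI cos φ = 4.6 × 0.0826 × cos(-47.9°) = 255 mW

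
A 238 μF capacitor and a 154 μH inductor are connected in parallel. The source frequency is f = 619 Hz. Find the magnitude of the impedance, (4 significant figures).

ω = 2πf = 3889 rad/s
X_L = ωL = 0.5990 Ω
X_C = 1/(ωC) = 1.080 Ω
Parallel: admittances add. Y = 1/(jωL) + jωC
Y = (0 − j0.7439) S
|Y| = 0.7439 S → |Z| = 1/|Y| = 1.344 Ω, ∠Z = −∠Y = 90.00°

1.344 Ω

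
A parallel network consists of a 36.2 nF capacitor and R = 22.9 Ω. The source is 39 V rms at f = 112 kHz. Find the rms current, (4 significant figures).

1.972 A

ω = 2πf = 703700 rad/s
X_C = 1/(ωC) = 39.25 Ω
Parallel: admittances add. Y = 1/R + jωC
Y = (0.04367 + j0.02547) S
|Y| = 0.05056 S → |Z| = 1/|Y| = 19.78 Ω, ∠Z = −∠Y = -30.26°
I = V/|Z| = 39/19.78 = 1.972 A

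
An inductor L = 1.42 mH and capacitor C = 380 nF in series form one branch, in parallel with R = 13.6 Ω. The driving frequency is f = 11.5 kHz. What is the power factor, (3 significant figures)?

0.980

ω = 2πf = 72260 rad/s
X_L = ωL = 103 Ω
X_C = 1/(ωC) = 36.4 Ω
Branch 1: Z₁ = R = 13.6 Ω
Branch 2 (series LC): Z₂ = j(X_L − X_C) = j66.2 Ω
Parallel: Z = Z₁Z₂/(Z₁+Z₂), |Z| = 13.3 Ω, ∠Z = 11.6°
cos φ = cos(11.6°) = 0.980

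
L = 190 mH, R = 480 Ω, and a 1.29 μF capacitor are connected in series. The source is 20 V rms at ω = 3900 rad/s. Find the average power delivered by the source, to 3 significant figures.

366 mW

X_L = ωL = 741 Ω
X_C = 1/(ωC) = 199 Ω
Net reactance X = X_L − X_C = 542 Ω
Z = 480 + j542 Ω
|Z| = √(480² + 542²) = 724 Ω
∠Z = arctan(542/480) = 48.5°
I = V/|Z| = 27.6 mA
P = VI cos φ = 20 × 0.0276 × cos(48.5°) = 366 mW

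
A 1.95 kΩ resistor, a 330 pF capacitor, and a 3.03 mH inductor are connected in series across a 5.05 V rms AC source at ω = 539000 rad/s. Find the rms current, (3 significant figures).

1.14 mA

X_L = ωL = 1630 Ω
X_C = 1/(ωC) = 5620 Ω
Net reactance X = X_L − X_C = -3990 Ω
Z = 1950 − j3990 Ω
|Z| = √(1950² + 3990²) = 4440 Ω
I = V/|Z| = 5.05/4440 = 1.14 mA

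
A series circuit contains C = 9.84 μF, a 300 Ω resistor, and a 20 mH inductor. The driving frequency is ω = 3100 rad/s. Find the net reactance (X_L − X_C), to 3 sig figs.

29.2 Ω

X_L = ωL = 62.0 Ω
X_C = 1/(ωC) = 32.8 Ω
X = 62.0 − 32.8 = 29.2 Ω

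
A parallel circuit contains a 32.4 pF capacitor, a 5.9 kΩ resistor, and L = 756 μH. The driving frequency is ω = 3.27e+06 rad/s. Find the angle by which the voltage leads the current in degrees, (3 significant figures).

X_L = ωL = 2470 Ω
X_C = 1/(ωC) = 9440 Ω
Parallel: admittances add. Y = 1/R + 1/(jωL) + jωC
Y = (0.000169 − j0.000299) S
|Y| = 0.000343 S → |Z| = 1/|Y| = 2910 Ω, ∠Z = −∠Y = 60.4°

60.4°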